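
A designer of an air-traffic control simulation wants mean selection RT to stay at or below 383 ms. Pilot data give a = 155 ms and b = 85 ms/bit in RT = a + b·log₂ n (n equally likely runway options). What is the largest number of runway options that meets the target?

Set 155 + 85·log₂ n ≤ 383 → log₂ n ≤ (383 − 155)/85 = 2.6824.
So n ≤ 2^2.6824 = 6.419; the largest integer n is 6.

6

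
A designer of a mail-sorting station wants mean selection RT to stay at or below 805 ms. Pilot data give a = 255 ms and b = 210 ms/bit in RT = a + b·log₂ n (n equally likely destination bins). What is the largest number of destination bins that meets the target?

6

210·log₂ n ≤ 805 − 255 = 550, giving log₂ n ≤ 2.6190 and n ≤ 6.143. The largest whole number is 6.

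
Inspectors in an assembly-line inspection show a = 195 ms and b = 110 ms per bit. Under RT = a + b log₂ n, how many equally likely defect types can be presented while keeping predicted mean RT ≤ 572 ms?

10

110·log₂ n ≤ 572 − 195 = 377, giving log₂ n ≤ 3.4273 and n ≤ 10.758. The largest whole number is 10.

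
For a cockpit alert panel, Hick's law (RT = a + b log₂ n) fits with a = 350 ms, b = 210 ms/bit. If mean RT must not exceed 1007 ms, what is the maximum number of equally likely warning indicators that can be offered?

Set 350 + 210·log₂ n ≤ 1007 → log₂ n ≤ (1007 − 350)/210 = 3.1286.
So n ≤ 2^3.1286 = 8.746; the largest integer n is 8.

8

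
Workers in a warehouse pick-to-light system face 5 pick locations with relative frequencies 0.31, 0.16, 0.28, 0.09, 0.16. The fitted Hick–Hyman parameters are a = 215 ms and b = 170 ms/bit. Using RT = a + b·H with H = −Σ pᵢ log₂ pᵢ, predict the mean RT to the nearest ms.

H = 0.31·log₂(1/0.31) + 0.16·log₂(1/0.16) + 0.28·log₂(1/0.28) + 0.09·log₂(1/0.09) + 0.16·log₂(1/0.16) = 2.1967 bits.
RT = 215 + 170 × 2.1967 = 588.44 ms.

588 ms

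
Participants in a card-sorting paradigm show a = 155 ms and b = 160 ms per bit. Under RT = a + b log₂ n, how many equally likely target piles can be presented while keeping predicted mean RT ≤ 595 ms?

Set 155 + 160·log₂ n ≤ 595 → log₂ n ≤ (595 − 155)/160 = 2.7500.
So n ≤ 2^2.7500 = 6.727; the largest integer n is 6.

6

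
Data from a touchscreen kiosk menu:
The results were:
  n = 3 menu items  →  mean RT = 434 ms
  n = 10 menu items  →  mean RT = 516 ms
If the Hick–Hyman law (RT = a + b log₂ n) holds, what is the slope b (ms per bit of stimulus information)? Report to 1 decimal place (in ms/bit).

47.2 ms/bit

Slope: b = (516 − 434) / (log₂ 10 − log₂ 3) = 82/1.7370 = 47.209 ms/bit.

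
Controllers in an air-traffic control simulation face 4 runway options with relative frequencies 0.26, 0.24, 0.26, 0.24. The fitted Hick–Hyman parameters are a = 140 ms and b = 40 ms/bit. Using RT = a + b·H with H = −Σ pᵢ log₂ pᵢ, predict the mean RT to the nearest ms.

H = 0.26·log₂(1/0.26) + 0.24·log₂(1/0.24) + 0.26·log₂(1/0.26) + 0.24·log₂(1/0.24) = 1.9988 bits.
RT = 140 + 40 × 1.9988 = 219.95 ms.

220 ms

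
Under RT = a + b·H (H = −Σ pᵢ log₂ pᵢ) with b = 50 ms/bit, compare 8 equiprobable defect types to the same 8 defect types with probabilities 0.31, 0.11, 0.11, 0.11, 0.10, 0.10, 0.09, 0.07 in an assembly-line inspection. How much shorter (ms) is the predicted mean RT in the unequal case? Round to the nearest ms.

9 ms

Equiprobable entropy H₀ = log₂ 8 = 3.0000 bits.
Skewed entropy H = −Σ pᵢ log₂ pᵢ = 2.8202 bits.
ΔRT = b·(H₀ − H) = 50 × 0.1798 = 8.99 ms.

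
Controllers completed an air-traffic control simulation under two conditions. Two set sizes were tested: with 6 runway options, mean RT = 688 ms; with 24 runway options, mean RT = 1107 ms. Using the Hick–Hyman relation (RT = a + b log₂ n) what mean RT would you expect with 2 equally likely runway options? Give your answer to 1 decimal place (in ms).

356.0 ms

With log₂ n on the abscissa the relation is linear; from the two conditions:
  b = (1107 − 688) / (log₂ 24 − log₂ 6) = 419 / (4.5850 − 2.5850) = 209.500 ms/bit
  a = 688 − 209.500 × 2.5850 = 146.450 ms
Then RT(2) = 146.450 + 209.500 × log₂ 2 = 146.450 + 209.500 × 1 ≈ 355.950 ms.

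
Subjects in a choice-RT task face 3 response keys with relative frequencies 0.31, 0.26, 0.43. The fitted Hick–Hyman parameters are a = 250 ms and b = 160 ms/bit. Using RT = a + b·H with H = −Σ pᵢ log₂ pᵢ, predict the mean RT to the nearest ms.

H = 0.31·log₂(1/0.31) + 0.26·log₂(1/0.26) + 0.43·log₂(1/0.43) = 1.5526 bits.
RT = 250 + 160 × 1.5526 = 498.42 ms.

498 ms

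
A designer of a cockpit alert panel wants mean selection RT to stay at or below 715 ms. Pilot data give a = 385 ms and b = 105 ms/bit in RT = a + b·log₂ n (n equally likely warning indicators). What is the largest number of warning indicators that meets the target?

8

Information budget: (715 − 385)/105 = 3.1429 bits, so n ≤ 2^3.1429 = 8.833 → at most 8.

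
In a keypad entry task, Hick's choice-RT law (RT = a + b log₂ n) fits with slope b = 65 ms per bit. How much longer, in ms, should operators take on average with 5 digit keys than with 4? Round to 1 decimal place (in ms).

ΔRT = (a + b log₂ n₂) − (a + b log₂ n₁) = b·(log₂ n₂ − log₂ n₁).
log₂(5) − log₂(4) = 2.3219 − 2 = 0.3219.
ΔRT = 65 × 0.3219 = 20.925 ms.

20.9 ms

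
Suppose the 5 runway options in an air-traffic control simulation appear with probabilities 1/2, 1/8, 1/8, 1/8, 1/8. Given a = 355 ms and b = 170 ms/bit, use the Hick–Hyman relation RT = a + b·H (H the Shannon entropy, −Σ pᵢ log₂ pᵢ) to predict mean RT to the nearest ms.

Each term −pᵢ log₂ pᵢ: 0.5·1 + 0.125·3 + 0.125·3 + 0.125·3 + 0.125·3; summed, H = 2.000 bits.
Mean RT = a + bH = 355 + 170·2.000 = 695.00 ms.

695 ms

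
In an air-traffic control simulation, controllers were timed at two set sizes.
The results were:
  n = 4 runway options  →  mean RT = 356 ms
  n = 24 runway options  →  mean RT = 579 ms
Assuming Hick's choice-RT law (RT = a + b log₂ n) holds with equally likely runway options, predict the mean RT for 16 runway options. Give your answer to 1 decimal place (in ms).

528.5 ms

Fit slope and intercept:
  b = (579 − 356) / (log₂ 24 − log₂ 4) = 223 / (4.5850 − 2) = 86.268 ms/bit
  a = 356 − 86.268 × 2 = 183.464 ms
Then RT(16) = 183.464 + 86.268 × log₂ 16 = 183.464 + 86.268 × 4 ≈ 528.536 ms.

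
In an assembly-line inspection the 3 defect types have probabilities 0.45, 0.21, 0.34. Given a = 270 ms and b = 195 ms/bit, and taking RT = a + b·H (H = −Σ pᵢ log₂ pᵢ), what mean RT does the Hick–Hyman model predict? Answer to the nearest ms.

Entropy contributions −pᵢ log₂ pᵢ: 0.5184, 0.4728, 0.5292; sum H = 1.5204 bits.
RT = a + bH = 270 + 195·1.5204 = 566.48 ms.

566 ms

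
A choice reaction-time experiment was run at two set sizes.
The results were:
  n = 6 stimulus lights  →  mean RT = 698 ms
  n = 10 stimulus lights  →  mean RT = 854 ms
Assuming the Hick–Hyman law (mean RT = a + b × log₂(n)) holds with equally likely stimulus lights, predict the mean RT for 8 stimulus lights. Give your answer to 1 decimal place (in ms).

RT is linear in log₂ n, so two points fix the line:
  b = (854 − 698) / (log₂ 10 − log₂ 6) = 156 / (3.3219 − 2.5850) = 211.679 ms/bit
  a = 698 − 211.679 × 2.5850 = 150.818 ms
Then RT(8) = 150.818 + 211.679 × log₂ 8 = 150.818 + 211.679 × 3 ≈ 785.855 ms.

785.9 ms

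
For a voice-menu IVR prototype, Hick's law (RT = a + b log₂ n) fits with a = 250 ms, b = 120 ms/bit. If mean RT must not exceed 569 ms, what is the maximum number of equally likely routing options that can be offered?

Set 250 + 120·log₂ n ≤ 569 → log₂ n ≤ (569 − 250)/120 = 2.6583.
So n ≤ 2^2.6583 = 6.313; the largest integer n is 6.

6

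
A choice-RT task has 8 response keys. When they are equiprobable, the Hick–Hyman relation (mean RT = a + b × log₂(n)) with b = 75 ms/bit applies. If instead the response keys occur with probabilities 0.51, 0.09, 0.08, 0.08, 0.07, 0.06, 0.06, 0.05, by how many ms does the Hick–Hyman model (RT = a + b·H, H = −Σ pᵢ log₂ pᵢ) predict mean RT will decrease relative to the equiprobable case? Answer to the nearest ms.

48 ms

Equiprobable entropy H₀ = log₂ 8 = 3.0000 bits.
Skewed entropy H = −Σ pᵢ log₂ pᵢ = 2.3628 bits.
ΔRT = b·(H₀ − H) = 75 × 0.6372 = 47.79 ms.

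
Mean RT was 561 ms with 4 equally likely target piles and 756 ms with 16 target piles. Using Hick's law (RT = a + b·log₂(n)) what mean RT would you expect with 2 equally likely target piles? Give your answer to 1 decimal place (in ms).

463.5 ms

Fit slope and intercept:
  b = (756 − 561) / (log₂ 16 − log₂ 4) = 195 / (4 − 2) = 97.500 ms/bit
  a = 561 − 97.500 × 2 = 366.000 ms
Then RT(2) = 366.000 + 97.500 × log₂ 2 = 366.000 + 97.500 × 1 ≈ 463.500 ms.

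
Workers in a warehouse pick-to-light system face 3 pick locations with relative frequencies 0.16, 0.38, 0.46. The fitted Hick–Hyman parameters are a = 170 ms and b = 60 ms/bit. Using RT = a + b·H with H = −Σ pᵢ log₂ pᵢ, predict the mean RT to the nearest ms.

H = 0.16·log₂(1/0.16) + 0.38·log₂(1/0.38) + 0.46·log₂(1/0.46) = 1.4688 bits.
RT = 170 + 60 × 1.4688 = 258.13 ms.

258 ms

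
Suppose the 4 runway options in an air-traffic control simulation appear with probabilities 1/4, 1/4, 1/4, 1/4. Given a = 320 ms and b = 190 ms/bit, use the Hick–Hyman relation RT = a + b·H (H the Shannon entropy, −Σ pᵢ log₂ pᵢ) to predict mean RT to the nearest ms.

700 ms

Each term −pᵢ log₂ pᵢ: 0.25·2 + 0.25·2 + 0.25·2 + 0.25·2; summed, H = 2.000 bits.
Mean RT = a + bH = 320 + 190·2.000 = 700.00 ms.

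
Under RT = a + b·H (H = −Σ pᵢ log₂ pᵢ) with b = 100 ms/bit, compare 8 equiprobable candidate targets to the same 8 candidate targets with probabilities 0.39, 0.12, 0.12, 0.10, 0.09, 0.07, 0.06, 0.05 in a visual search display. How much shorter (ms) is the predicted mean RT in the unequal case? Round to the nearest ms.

36 ms

Equiprobable entropy H₀ = log₂ 8 = 3.0000 bits.
Skewed entropy H = −Σ pᵢ log₂ pᵢ = 2.6370 bits.
ΔRT = b·(H₀ − H) = 100 × 0.3630 = 36.30 ms.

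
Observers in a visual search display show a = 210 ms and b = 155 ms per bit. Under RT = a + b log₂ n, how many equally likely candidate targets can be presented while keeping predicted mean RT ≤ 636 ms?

155·log₂ n ≤ 636 − 210 = 426, giving log₂ n ≤ 2.7484 and n ≤ 6.720. The largest whole number is 6.

6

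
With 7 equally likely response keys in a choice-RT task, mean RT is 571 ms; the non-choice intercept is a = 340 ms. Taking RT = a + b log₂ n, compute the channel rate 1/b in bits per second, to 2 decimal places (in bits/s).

Choice component = 571 − 340 = 231 ms over log₂(7) = 2.8074 bits.
b = 231 / 2.8074 = 82.284 ms/bit, so 1/b = 12.153 bits/s.

12.15 bits/s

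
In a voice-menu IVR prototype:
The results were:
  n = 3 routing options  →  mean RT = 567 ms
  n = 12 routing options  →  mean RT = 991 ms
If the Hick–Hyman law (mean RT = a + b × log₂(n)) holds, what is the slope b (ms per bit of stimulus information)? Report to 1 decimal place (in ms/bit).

b = (RT₂ − RT₁)/(log₂ n₂ − log₂ n₁) = (991 − 567)/(3.5850 − 1.5850) = 212.000 ms/bit.

212.0 ms/bit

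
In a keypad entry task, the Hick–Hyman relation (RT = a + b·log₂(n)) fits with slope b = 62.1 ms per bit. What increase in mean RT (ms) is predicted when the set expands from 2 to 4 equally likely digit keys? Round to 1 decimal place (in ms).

The intercept a cancels: ΔRT = b·(log₂ n₂ − log₂ n₁) = b·log₂(n₂/n₁).
log₂(4) − log₂(2) = log₂(4/2) = log₂(2) = 1.
ΔRT = 62.1 × 1.0000 = 62.100 ms.

62.1 ms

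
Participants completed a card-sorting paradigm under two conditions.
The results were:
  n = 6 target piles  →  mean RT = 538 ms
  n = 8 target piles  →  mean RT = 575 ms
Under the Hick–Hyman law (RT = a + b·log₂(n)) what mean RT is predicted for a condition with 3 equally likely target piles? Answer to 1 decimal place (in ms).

With log₂ n on the abscissa the relation is linear; from the two conditions:
  b = (575 − 538) / (log₂ 8 − log₂ 6) = 37 / (3 − 2.5850) = 89.149 ms/bit
  a = 538 − 89.149 × 2.5850 = 307.554 ms
Then RT(3) = 307.554 + 89.149 × log₂ 3 = 307.554 + 89.149 × 1.5850 ≈ 448.851 ms.

448.9 ms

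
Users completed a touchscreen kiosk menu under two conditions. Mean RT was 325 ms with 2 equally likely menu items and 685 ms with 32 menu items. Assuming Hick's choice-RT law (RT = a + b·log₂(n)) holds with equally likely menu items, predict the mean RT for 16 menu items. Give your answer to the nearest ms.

RT is linear in log₂ n, so two points fix the line:
  b = (685 − 325) / (log₂ 32 − log₂ 2) = 360 / (5 − 1) = 90 ms/bit
  a = 325 − 90 × 1 = 235 ms
Then RT(16) = 235 + 90 × log₂ 16 = 235 + 90 × 4 ≈ 595.000 ms.

595 ms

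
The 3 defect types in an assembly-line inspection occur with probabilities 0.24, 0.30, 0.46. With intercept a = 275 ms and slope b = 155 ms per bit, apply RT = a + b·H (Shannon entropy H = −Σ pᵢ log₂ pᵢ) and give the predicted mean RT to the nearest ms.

512 ms

H = 0.24·log₂(1/0.24) + 0.30·log₂(1/0.30) + 0.46·log₂(1/0.46) = 1.5306 bits.
RT = 275 + 155 × 1.5306 = 512.24 ms.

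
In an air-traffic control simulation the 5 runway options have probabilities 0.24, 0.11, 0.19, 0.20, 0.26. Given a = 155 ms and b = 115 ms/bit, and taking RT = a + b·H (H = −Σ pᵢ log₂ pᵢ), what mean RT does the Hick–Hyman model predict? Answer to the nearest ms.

416 ms

H = 0.24·log₂(1/0.24) + 0.11·log₂(1/0.11) + 0.19·log₂(1/0.19) + 0.20·log₂(1/0.20) + 0.26·log₂(1/0.26) = 2.2693 bits.
RT = 155 + 115 × 2.2693 = 415.97 ms.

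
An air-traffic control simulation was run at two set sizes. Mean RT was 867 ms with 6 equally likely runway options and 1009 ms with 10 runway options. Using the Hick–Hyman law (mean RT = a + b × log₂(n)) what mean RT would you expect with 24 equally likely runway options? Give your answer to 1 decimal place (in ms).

RT is linear in log₂ n, so two points fix the line:
  b = (1009 − 867) / (log₂ 10 − log₂ 6) = 142 / (3.3219 − 2.5850) = 192.682 ms/bit
  a = 867 − 192.682 × 2.5850 = 368.924 ms
Then RT(24) = 368.924 + 192.682 × log₂ 24 = 368.924 + 192.682 × 4.5850 ≈ 1252.364 ms.

1252.4 ms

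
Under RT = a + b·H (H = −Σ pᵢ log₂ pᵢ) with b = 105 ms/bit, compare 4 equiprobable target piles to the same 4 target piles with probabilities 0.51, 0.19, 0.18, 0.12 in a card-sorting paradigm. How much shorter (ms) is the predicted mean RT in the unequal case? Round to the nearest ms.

Equiprobable entropy H₀ = log₂ 4 = 2.0000 bits.
Skewed entropy H = −Σ pᵢ log₂ pᵢ = 1.7630 bits.
ΔRT = b·(H₀ − H) = 105 × 0.2370 = 24.88 ms.

25 ms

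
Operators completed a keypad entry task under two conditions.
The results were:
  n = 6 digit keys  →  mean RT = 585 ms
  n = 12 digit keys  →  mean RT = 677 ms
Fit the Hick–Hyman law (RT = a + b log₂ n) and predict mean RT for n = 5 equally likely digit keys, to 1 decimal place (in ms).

RT is linear in log₂ n, so two points fix the line:
  b = (677 − 585) / (log₂ 12 − log₂ 6) = 92 / (3.5850 − 2.5850) = 92.000 ms/bit
  a = 585 − 92.000 × 2.5850 = 347.183 ms
Then RT(5) = 347.183 + 92.000 × log₂ 5 = 347.183 + 92.000 × 2.3219 ≈ 560.801 ms.

560.8 ms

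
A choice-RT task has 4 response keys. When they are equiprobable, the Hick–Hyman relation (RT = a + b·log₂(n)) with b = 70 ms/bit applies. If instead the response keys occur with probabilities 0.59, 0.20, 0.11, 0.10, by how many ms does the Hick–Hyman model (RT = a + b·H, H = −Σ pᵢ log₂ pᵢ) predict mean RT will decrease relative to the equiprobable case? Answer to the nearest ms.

Equiprobable entropy H₀ = log₂ 4 = 2.0000 bits.
Skewed entropy H = −Σ pᵢ log₂ pᵢ = 1.5960 bits.
ΔRT = b·(H₀ − H) = 70 × 0.4040 = 28.28 ms.

28 ms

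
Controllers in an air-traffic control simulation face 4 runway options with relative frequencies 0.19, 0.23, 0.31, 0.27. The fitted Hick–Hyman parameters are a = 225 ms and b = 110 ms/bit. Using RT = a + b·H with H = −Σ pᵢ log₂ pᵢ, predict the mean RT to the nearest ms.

Entropy contributions −pᵢ log₂ pᵢ: 0.4552, 0.4877, 0.5238, 0.5100; sum H = 1.9767 bits.
RT = a + bH = 225 + 110·1.9767 = 442.44 ms.

442 ms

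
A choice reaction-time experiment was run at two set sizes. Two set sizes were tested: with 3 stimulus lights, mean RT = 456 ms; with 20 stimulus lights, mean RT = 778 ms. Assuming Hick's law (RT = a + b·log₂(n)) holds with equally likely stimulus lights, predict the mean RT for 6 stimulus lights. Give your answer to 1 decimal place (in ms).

573.6 ms

Solve the two-equation system in a and b:
  b = (778 − 456) / (log₂ 20 − log₂ 3) = 322 / (4.3219 − 1.5850) = 117.649 ms/bit
  a = 456 − 117.649 × 1.5850 = 269.531 ms
Then RT(6) = 269.531 + 117.649 × log₂ 6 = 269.531 + 117.649 × 2.5850 ≈ 573.649 ms.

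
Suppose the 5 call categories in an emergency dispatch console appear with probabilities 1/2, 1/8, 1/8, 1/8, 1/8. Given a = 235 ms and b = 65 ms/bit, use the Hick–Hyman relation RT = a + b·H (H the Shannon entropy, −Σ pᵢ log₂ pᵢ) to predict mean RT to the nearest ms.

365 ms

Each term −pᵢ log₂ pᵢ: 0.5·1 + 0.125·3 + 0.125·3 + 0.125·3 + 0.125·3; summed, H = 2.000 bits.
Mean RT = a + bH = 235 + 65·2.000 = 365.00 ms.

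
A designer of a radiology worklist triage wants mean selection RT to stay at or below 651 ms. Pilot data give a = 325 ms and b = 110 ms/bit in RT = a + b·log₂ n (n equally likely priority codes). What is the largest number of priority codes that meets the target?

Set 325 + 110·log₂ n ≤ 651 → log₂ n ≤ (651 − 325)/110 = 2.9636.
So n ≤ 2^2.9636 = 7.801; the largest integer n is 7.

7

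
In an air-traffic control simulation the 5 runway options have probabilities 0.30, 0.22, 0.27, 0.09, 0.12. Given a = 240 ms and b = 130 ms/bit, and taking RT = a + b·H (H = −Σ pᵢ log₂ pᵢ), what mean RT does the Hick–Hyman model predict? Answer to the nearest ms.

Entropy contributions −pᵢ log₂ pᵢ: 0.5211, 0.4806, 0.5100, 0.3127, 0.3671; sum H = 2.1914 bits.
RT = a + bH = 240 + 130·2.1914 = 524.88 ms.

525 ms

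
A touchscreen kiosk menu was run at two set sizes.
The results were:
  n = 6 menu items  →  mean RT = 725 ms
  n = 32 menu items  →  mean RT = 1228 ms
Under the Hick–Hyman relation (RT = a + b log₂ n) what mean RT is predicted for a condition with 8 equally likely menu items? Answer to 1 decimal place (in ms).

811.4 ms

Fit slope and intercept:
  b = (1228 − 725) / (log₂ 32 − log₂ 6) = 503 / (5 − 2.5850) = 208.278 ms/bit
  a = 725 − 208.278 × 2.5850 = 186.608 ms
Then RT(8) = 186.608 + 208.278 × log₂ 8 = 186.608 + 208.278 × 3 ≈ 811.443 ms.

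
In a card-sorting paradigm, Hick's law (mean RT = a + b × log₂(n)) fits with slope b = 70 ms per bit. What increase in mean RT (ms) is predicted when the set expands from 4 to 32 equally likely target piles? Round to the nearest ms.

210 ms

Only the slope matters, since a is common to both: ΔRT = b·log₂(n₂/n₁).
log₂(32) − log₂(4) = log₂(32/4) = log₂(8) = 3.
ΔRT = 70 × 3.0000 = 210.000 ms.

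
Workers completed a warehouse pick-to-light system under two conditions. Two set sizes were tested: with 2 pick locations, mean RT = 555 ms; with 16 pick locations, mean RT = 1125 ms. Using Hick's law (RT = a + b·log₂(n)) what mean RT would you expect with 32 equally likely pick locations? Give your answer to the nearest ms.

1315 ms

Solve the two-equation system in a and b:
  b = (1125 − 555) / (log₂ 16 − log₂ 2) = 570 / (4 − 1) = 190 ms/bit
  a = 555 − 190 × 1 = 365 ms
Then RT(32) = 365 + 190 × log₂ 32 = 365 + 190 × 5 ≈ 1315.000 ms.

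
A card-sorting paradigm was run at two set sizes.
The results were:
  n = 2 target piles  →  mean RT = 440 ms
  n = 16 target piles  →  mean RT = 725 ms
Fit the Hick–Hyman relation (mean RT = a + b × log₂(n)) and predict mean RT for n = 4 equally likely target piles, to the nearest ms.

535 ms

Solve the two-equation system in a and b:
  b = (725 − 440) / (log₂ 16 − log₂ 2) = 285 / (4 − 1) = 95 ms/bit
  a = 440 − 95 × 1 = 345 ms
Then RT(4) = 345 + 95 × log₂ 4 = 345 + 95 × 2 ≈ 535.000 ms.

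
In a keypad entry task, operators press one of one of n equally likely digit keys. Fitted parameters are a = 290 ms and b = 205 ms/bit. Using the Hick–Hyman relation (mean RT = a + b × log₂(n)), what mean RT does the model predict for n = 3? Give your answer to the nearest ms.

615 ms

log₂(3) = 1.5850 bits, so RT = 290 + 205 × 1.5850 ≈ 614.917 ms.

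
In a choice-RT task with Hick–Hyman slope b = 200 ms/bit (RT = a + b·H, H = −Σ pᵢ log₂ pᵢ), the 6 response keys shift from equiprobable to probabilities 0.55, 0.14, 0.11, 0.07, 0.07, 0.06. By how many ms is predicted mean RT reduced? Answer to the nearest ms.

117 ms

The RT saving is b·ΔH. Equiprobable H₀ = log₂(6) = 2.5850 bits; with the given probabilities H = 2.0024 bits.
b·(H₀ − H) = 200 × (2.5850 − 2.0024) = 116.51 ms.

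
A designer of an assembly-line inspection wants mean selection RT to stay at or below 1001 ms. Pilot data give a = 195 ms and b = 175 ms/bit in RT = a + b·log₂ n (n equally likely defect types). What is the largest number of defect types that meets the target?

Set 195 + 175·log₂ n ≤ 1001 → log₂ n ≤ (1001 − 195)/175 = 4.6057.
So n ≤ 2^4.6057 = 24.348; the largest integer n is 24.

24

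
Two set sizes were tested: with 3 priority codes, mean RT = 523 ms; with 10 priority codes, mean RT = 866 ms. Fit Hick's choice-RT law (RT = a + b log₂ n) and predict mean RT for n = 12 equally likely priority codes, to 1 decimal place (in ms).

Solve the two-equation system in a and b:
  b = (866 − 523) / (log₂ 10 − log₂ 3) = 343 / (3.3219 − 1.5850) = 197.471 ms/bit
  a = 523 − 197.471 × 1.5850 = 210.016 ms
Then RT(12) = 210.016 + 197.471 × log₂ 12 = 210.016 + 197.471 × 3.5850 ≈ 917.942 ms.

917.9 ms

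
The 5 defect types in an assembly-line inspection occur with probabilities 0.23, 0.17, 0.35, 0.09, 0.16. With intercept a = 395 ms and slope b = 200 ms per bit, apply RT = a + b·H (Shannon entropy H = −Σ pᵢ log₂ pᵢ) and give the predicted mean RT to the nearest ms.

Entropy contributions −pᵢ log₂ pᵢ: 0.4877, 0.4346, 0.5301, 0.3127, 0.4230; sum H = 2.1880 bits.
RT = a + bH = 395 + 200·2.1880 = 832.61 ms.

833 ms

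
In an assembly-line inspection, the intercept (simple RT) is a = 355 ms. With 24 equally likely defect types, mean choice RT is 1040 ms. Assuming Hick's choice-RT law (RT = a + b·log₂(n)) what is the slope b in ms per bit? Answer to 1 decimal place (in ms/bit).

24 alternatives carry log₂ 24 = 4.5850 bits; the choice cost is 1040 − 355 = 685 ms, so b = 685/4.5850 = 149.401 ms/bit.

149.4 ms/bit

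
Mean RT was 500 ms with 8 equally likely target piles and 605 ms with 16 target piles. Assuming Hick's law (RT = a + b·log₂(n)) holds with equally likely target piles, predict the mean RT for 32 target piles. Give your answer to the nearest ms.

RT is linear in log₂ n, so two points fix the line:
  b = (605 − 500) / (log₂ 16 − log₂ 8) = 105 / (4 − 3) = 105 ms/bit
  a = 500 − 105 × 3 = 185 ms
Then RT(32) = 185 + 105 × log₂ 32 = 185 + 105 × 5 ≈ 710.000 ms.

710 ms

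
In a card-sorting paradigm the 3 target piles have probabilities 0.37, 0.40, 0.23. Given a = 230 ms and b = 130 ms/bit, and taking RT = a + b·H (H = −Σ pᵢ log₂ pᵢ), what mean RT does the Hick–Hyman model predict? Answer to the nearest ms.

431 ms

Entropy contributions −pᵢ log₂ pᵢ: 0.5307, 0.5288, 0.4877; sum H = 1.5472 bits.
RT = a + bH = 230 + 130·1.5472 = 431.13 ms.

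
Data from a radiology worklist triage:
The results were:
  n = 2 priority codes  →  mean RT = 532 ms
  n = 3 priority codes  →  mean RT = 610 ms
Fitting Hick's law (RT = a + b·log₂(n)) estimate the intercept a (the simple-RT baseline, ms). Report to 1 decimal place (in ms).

The slope on a log₂ axis is (610 − 532) / (1.5850 − 1) = 133.342 ms/bit.
Intercept: a = 532 − 133.342·log₂(2) = 398.658 ms.

398.7 ms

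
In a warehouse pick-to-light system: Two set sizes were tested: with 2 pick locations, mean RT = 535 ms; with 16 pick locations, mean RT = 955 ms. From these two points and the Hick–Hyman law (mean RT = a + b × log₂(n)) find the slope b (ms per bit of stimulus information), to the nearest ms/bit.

b = (RT₂ − RT₁)/(log₂ n₂ − log₂ n₁) = (955 − 535)/(4 − 1) = 140 ms/bit.

140 ms/bit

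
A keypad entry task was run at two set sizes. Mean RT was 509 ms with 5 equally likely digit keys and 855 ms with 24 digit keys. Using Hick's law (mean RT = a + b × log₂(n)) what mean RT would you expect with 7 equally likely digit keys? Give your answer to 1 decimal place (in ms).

Fit slope and intercept:
  b = (855 − 509) / (log₂ 24 − log₂ 5) = 346 / (4.5850 − 2.3219) = 152.892 ms/bit
  a = 509 − 152.892 × 2.3219 = 153.996 ms
Then RT(7) = 153.996 + 152.892 × log₂ 7 = 153.996 + 152.892 × 2.8074 ≈ 583.218 ms.

583.2 ms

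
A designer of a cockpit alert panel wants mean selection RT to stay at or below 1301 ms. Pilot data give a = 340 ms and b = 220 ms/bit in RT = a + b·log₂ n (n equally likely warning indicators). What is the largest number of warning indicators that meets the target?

20

Set 340 + 220·log₂ n ≤ 1301 → log₂ n ≤ (1301 − 340)/220 = 4.3682.
So n ≤ 2^4.3682 = 20.652; the largest integer n is 20.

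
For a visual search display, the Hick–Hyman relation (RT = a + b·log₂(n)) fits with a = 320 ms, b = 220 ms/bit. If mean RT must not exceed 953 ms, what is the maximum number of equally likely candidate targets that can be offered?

220·log₂ n ≤ 953 − 320 = 633, giving log₂ n ≤ 2.8773 and n ≤ 7.348. The largest whole number is 7.

7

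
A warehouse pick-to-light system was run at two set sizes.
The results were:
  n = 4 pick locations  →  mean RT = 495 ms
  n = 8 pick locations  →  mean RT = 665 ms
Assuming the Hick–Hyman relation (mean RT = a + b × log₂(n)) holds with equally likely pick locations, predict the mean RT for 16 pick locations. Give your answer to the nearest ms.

835 ms

Fit slope and intercept:
  b = (665 − 495) / (log₂ 8 − log₂ 4) = 170 / (3 − 2) = 170 ms/bit
  a = 495 − 170 × 2 = 155 ms
Then RT(16) = 155 + 170 × log₂ 16 = 155 + 170 × 4 ≈ 835.000 ms.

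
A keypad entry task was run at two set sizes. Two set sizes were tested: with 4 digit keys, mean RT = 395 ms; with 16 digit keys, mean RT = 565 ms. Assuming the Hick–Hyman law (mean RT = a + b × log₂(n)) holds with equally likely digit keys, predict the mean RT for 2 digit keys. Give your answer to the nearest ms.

310 ms

RT is linear in log₂ n, so two points fix the line:
  b = (565 − 395) / (log₂ 16 − log₂ 4) = 170 / (4 − 2) = 85 ms/bit
  a = 395 − 85 × 2 = 225 ms
Then RT(2) = 225 + 85 × log₂ 2 = 225 + 85 × 1 ≈ 310.000 ms.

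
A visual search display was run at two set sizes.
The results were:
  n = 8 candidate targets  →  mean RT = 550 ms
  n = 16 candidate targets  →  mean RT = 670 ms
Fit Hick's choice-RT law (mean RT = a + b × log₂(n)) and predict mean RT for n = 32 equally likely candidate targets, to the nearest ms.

790 ms

Fit slope and intercept:
  b = (670 − 550) / (log₂ 16 − log₂ 8) = 120 / (4 − 3) = 120 ms/bit
  a = 550 − 120 × 3 = 190 ms
Then RT(32) = 190 + 120 × log₂ 32 = 190 + 120 × 5 ≈ 790.000 ms.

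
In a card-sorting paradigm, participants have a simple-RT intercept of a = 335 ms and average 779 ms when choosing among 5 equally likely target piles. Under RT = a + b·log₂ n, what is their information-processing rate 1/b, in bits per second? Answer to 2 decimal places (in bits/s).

5.23 bits/s

Choice component = 779 − 335 = 444 ms over log₂(5) = 2.3219 bits.
b = 444 / 2.3219 = 191.220 ms/bit, so 1/b = 5.230 bits/s.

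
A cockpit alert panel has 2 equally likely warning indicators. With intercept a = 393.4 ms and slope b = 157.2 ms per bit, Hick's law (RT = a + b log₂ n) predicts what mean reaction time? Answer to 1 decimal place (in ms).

log₂(2) = 1 bits, so RT = 393.4 + 157.2 × 1 ≈ 550.600 ms.

550.6 ms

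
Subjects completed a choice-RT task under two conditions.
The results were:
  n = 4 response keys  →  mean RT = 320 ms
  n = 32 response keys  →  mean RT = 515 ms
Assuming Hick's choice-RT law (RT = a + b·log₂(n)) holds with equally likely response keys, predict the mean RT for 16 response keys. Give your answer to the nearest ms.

450 ms

Solve the two-equation system in a and b:
  b = (515 − 320) / (log₂ 32 − log₂ 4) = 195 / (5 − 2) = 65 ms/bit
  a = 320 − 65 × 2 = 190 ms
Then RT(16) = 190 + 65 × log₂ 16 = 190 + 65 × 4 ≈ 450.000 ms.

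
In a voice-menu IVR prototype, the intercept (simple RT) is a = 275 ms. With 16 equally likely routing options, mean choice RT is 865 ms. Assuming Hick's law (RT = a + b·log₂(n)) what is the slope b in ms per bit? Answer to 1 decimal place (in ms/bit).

147.5 ms/bit

b = (865 − 275) / log₂(16) = 590 / 4 = 147.500 ms/bit.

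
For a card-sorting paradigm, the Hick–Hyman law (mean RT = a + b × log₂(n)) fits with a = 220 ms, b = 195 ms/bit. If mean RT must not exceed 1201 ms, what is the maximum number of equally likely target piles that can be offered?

32

195·log₂ n ≤ 1201 − 220 = 981, giving log₂ n ≤ 5.0308 and n ≤ 32.690. The largest whole number is 32.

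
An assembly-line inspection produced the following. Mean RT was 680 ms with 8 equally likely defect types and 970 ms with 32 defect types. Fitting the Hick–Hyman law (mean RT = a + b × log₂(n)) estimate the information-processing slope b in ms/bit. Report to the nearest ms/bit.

b = (RT₂ − RT₁)/(log₂ n₂ − log₂ n₁) = (970 − 680)/(5 − 3) = 145 ms/bit.

145 ms/bit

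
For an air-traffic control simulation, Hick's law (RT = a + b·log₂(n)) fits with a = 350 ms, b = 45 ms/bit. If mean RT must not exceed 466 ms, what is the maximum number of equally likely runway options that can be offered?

5

Information budget: (466 − 350)/45 = 2.5778 bits, so n ≤ 2^2.5778 = 5.970 → at most 5.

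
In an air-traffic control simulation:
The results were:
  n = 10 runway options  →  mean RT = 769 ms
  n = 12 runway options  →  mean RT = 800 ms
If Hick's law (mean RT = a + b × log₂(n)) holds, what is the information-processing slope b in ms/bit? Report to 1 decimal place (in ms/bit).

117.9 ms/bit

The slope on a log₂ axis is (800 − 769) / (3.5850 − 3.3219) = 117.855 ms/bit.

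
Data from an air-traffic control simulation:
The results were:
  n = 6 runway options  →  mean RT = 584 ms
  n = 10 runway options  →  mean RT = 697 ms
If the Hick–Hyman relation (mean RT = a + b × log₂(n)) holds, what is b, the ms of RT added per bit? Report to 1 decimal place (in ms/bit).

b = (RT₂ − RT₁)/(log₂ n₂ − log₂ n₁) = (697 − 584)/(3.3219 − 2.5850) = 153.331 ms/bit.

153.3 ms/bit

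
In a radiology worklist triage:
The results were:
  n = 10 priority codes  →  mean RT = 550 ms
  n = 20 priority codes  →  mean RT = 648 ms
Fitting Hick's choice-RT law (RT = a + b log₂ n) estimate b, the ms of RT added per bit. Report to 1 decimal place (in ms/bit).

98.0 ms/bit

The slope on a log₂ axis is (648 − 550) / (4.3219 − 3.3219) = 98.000 ms/bit.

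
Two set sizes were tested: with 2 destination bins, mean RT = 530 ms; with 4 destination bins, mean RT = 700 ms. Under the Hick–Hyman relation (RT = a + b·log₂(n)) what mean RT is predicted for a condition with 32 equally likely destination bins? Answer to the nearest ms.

1210 ms

Fit slope and intercept:
  b = (700 − 530) / (log₂ 4 − log₂ 2) = 170 / (2 − 1) = 170 ms/bit
  a = 530 − 170 × 1 = 360 ms
Then RT(32) = 360 + 170 × log₂ 32 = 360 + 170 × 5 ≈ 1210.000 ms.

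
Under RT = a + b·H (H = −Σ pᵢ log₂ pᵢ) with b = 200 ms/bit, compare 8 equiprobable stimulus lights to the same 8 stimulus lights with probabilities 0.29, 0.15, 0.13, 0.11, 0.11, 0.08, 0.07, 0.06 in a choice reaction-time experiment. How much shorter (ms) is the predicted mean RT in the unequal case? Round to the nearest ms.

Equiprobable entropy H₀ = log₂ 8 = 3.0000 bits.
Skewed entropy H = −Σ pᵢ log₂ pᵢ = 2.8153 bits.
ΔRT = b·(H₀ − H) = 200 × 0.1847 = 36.95 ms.

37 ms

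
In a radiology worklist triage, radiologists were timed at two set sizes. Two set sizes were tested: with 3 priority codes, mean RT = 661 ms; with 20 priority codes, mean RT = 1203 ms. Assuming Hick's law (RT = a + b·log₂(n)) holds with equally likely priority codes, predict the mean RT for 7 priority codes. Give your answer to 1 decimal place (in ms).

903.1 ms

RT is linear in log₂ n, so two points fix the line:
  b = (1203 − 661) / (log₂ 20 − log₂ 3) = 542 / (4.3219 − 1.5850) = 198.030 ms/bit
  a = 661 − 198.030 × 1.5850 = 347.131 ms
Then RT(7) = 347.131 + 198.030 × log₂ 7 = 347.131 + 198.030 × 2.8074 ≈ 903.070 ms.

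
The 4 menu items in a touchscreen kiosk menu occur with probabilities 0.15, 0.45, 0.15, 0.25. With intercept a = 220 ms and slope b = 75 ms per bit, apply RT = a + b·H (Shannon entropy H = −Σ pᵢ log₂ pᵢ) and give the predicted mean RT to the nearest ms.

358 ms

H = 0.15·log₂(1/0.15) + 0.45·log₂(1/0.45) + 0.15·log₂(1/0.15) + 0.25·log₂(1/0.25) = 1.8395 bits.
RT = 220 + 75 × 1.8395 = 357.96 ms.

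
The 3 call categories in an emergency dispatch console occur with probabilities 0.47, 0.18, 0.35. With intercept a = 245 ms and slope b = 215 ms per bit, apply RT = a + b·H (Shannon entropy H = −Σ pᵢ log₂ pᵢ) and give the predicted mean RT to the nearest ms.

565 ms

Entropy contributions −pᵢ log₂ pᵢ: 0.5120, 0.4453, 0.5301; sum H = 1.4874 bits.
RT = a + bH = 245 + 215·1.4874 = 564.78 ms.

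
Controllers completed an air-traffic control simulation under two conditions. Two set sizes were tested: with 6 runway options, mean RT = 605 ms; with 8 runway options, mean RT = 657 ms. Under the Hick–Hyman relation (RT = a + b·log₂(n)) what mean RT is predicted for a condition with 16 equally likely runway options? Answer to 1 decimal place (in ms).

782.3 ms

RT is linear in log₂ n, so two points fix the line:
  b = (657 − 605) / (log₂ 8 − log₂ 6) = 52 / (3 − 2.5850) = 125.290 ms/bit
  a = 605 − 125.290 × 2.5850 = 281.130 ms
Then RT(16) = 281.130 + 125.290 × log₂ 16 = 281.130 + 125.290 × 4 ≈ 782.290 ms.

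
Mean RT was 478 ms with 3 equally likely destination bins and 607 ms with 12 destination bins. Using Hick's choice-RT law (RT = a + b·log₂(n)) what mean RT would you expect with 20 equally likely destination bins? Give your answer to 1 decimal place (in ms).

RT is linear in log₂ n, so two points fix the line:
  b = (607 − 478) / (log₂ 12 − log₂ 3) = 129 / (3.5850 − 1.5850) = 64.500 ms/bit
  a = 478 − 64.500 × 1.5850 = 375.770 ms
Then RT(20) = 375.770 + 64.500 × log₂ 20 = 375.770 + 64.500 × 4.3219 ≈ 654.534 ms.

654.5 ms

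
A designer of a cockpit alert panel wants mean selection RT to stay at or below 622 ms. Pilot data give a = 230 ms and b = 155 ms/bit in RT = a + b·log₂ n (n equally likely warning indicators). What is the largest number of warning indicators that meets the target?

155·log₂ n ≤ 622 − 230 = 392, giving log₂ n ≤ 2.5290 and n ≤ 5.772. The largest whole number is 5.

5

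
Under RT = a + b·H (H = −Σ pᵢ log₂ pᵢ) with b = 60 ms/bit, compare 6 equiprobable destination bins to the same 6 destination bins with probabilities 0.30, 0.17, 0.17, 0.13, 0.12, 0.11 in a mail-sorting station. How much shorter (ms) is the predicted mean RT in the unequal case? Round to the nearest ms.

6 ms

The RT saving is b·ΔH. Equiprobable H₀ = log₂(6) = 2.5850 bits; with the given probabilities H = 2.4903 bits.
b·(H₀ − H) = 60 × (2.5850 − 2.4903) = 5.68 ms.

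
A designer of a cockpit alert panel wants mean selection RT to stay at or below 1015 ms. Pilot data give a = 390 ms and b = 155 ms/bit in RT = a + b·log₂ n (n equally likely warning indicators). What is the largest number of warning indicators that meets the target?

16

Information budget: (1015 − 390)/155 = 4.0323 bits, so n ≤ 2^4.0323 = 16.362 → at most 16.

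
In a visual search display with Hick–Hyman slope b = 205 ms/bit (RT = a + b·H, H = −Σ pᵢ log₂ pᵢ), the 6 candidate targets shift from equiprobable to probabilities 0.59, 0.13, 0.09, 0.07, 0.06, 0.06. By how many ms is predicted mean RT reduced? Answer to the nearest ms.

Equiprobable entropy H₀ = log₂ 6 = 2.5850 bits.
Skewed entropy H = −Σ pᵢ log₂ pᵢ = 1.9000 bits.
ΔRT = b·(H₀ − H) = 205 × 0.6849 = 140.41 ms.

140 ms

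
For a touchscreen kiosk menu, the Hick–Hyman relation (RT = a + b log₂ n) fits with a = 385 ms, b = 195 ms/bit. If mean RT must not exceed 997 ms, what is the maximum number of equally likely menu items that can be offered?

Information budget: (997 − 385)/195 = 3.1385 bits, so n ≤ 2^3.1385 = 8.806 → at most 8.

8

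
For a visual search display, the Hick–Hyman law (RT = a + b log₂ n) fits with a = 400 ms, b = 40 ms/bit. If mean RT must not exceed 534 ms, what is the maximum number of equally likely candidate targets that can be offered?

Set 400 + 40·log₂ n ≤ 534 → log₂ n ≤ (534 − 400)/40 = 3.3500.
So n ≤ 2^3.3500 = 10.196; the largest integer n is 10.

10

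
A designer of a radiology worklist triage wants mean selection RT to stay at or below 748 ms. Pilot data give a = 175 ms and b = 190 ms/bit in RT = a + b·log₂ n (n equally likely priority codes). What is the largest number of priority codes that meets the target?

190·log₂ n ≤ 748 − 175 = 573, giving log₂ n ≤ 3.0158 and n ≤ 8.088. The largest whole number is 8.

8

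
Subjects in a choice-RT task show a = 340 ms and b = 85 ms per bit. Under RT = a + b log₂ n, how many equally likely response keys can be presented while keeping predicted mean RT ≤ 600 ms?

8

85·log₂ n ≤ 600 − 340 = 260, giving log₂ n ≤ 3.0588 and n ≤ 8.333. The largest whole number is 8.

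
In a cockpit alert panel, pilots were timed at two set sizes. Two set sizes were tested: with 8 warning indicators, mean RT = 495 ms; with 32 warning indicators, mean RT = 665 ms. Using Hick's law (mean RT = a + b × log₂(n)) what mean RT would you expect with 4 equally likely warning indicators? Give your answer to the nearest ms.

Fit slope and intercept:
  b = (665 − 495) / (log₂ 32 − log₂ 8) = 170 / (5 − 3) = 85 ms/bit
  a = 495 − 85 × 3 = 240 ms
Then RT(4) = 240 + 85 × log₂ 4 = 240 + 85 × 2 ≈ 410.000 ms.

410 ms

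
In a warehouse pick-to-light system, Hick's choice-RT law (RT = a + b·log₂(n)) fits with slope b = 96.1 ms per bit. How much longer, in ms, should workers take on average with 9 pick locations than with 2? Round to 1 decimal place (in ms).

208.5 ms

ΔRT = (a + b log₂ n₂) − (a + b log₂ n₁) = b·(log₂ n₂ − log₂ n₁).
log₂(9) − log₂(2) = 3.1699 − 1 = 2.1699.
ΔRT = 96.1 × 2.1699 = 208.530 ms.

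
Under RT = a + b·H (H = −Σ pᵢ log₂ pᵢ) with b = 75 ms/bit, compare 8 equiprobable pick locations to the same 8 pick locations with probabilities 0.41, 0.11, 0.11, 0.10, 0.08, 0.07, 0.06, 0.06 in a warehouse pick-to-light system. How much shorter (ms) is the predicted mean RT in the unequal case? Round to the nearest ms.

29 ms

Equiprobable entropy H₀ = log₂ 8 = 3.0000 bits.
Skewed entropy H = −Σ pᵢ log₂ pᵢ = 2.6073 bits.
ΔRT = b·(H₀ − H) = 75 × 0.3927 = 29.45 ms.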